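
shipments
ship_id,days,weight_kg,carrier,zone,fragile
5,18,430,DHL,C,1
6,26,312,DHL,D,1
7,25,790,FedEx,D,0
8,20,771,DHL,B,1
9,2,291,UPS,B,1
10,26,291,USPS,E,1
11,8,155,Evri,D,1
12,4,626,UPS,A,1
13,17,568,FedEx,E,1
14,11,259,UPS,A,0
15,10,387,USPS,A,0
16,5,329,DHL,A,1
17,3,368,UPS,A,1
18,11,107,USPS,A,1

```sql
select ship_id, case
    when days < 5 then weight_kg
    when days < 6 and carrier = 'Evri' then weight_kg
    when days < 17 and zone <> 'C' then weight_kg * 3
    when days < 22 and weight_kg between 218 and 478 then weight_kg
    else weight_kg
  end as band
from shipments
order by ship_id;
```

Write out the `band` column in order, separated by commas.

ship_id=5: days < 22 and weight_kg between 218 and 478 → 430
ship_id=6: ELSE → 312
ship_id=7: ELSE → 790
ship_id=8: ELSE → 771
ship_id=9: days < 5 → 291
ship_id=10: ELSE → 291
ship_id=11: days < 17 and zone <> 'C' → 465
ship_id=12: days < 5 → 626
ship_id=13: ELSE → 568
ship_id=14: days < 17 and zone <> 'C' → 777
ship_id=15: days < 17 and zone <> 'C' → 1161
ship_id=16: days < 17 and zone <> 'C' → 987
ship_id=17: days < 5 → 368
ship_id=18: days < 17 and zone <> 'C' → 321

430, 312, 790, 771, 291, 291, 465, 626, 568, 777, 1161, 987, 368, 321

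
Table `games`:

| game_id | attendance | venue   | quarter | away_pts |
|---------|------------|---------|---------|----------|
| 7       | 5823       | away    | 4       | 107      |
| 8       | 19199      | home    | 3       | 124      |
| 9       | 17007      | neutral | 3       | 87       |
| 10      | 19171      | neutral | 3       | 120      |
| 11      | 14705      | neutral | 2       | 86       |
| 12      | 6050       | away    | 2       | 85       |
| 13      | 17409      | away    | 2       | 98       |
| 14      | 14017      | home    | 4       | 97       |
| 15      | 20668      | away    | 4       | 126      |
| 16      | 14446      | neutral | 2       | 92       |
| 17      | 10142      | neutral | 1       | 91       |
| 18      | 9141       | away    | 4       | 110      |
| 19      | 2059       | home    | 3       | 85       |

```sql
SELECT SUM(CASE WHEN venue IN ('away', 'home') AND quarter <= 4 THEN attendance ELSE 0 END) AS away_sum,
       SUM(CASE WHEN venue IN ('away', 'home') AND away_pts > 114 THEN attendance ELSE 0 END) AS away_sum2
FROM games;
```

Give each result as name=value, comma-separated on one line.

away_sum=94366, away_sum2=39867

[away_sum: venue IN ('away', 'home') AND quarter <= 4]
game_id=7: ✓ → 5823
game_id=8: ✓ → 19199
game_id=9: ✗
game_id=10: ✗
game_id=11: ✗
game_id=12: ✓ → 6050
game_id=13: ✓ → 17409
game_id=14: ✓ → 14017
game_id=15: ✓ → 20668
game_id=16: ✗
game_id=17: ✗
game_id=18: ✓ → 9141
game_id=19: ✓ → 2059
away_sum = 5823 + 19199 + 6050 + 17409 + 14017 + 20668 + 9141 + 2059 = 94366
—
[away_sum2: venue IN ('away', 'home') AND away_pts > 114]
game_id=7: ✗
game_id=8: ✓ → 19199
game_id=9: ✗
game_id=10: ✗
game_id=11: ✗
game_id=12: ✗
game_id=13: ✗
game_id=14: ✗
game_id=15: ✓ → 20668
game_id=16: ✗
game_id=17: ✗
game_id=18: ✗
game_id=19: ✗
away_sum2 = 19199 + 20668 = 39867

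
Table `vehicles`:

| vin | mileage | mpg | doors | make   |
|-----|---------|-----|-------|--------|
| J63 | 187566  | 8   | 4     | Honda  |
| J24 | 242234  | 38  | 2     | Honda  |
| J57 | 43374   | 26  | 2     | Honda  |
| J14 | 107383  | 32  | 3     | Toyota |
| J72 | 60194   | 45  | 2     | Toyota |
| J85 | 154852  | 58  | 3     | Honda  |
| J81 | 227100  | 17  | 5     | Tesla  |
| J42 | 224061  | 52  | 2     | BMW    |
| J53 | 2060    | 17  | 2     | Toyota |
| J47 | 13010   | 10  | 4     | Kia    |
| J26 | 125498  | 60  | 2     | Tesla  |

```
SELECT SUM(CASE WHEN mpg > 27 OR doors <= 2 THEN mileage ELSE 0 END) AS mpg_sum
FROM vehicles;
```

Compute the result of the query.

959656

vin=J63: ✗
vin=J24: ✓ → 242234
vin=J57: ✓ → 43374
vin=J14: ✓ → 107383
vin=J72: ✓ → 60194
vin=J85: ✓ → 154852
vin=J81: ✗
vin=J42: ✓ → 224061
vin=J53: ✓ → 2060
vin=J47: ✗
vin=J26: ✓ → 125498
mpg_sum = 242234 + 43374 + 107383 + 60194 + 154852 + 224061 + 2060 + 125498 = 959656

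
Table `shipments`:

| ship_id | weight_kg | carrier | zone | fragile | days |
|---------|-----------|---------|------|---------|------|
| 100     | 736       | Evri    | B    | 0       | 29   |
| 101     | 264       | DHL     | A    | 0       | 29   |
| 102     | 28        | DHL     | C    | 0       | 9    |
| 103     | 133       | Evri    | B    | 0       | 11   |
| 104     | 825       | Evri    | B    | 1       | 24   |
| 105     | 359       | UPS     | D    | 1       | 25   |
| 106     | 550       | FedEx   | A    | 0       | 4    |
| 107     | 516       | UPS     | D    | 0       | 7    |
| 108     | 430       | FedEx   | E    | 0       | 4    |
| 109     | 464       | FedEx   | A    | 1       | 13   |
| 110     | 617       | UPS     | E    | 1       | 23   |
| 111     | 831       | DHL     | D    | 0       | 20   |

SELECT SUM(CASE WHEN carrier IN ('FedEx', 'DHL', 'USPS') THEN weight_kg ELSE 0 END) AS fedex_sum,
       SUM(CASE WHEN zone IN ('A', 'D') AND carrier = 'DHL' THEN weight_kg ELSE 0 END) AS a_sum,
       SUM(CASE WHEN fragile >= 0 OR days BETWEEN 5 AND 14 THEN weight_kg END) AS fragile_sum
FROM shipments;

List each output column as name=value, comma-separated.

fedex_sum=2567, a_sum=1095, fragile_sum=5753

[fedex_sum: carrier IN ('FedEx', 'DHL', 'USPS')]
ship_id=100: ✗
ship_id=101: ✓ → 264
ship_id=102: ✓ → 28
ship_id=103: ✗
ship_id=104: ✗
ship_id=105: ✗
ship_id=106: ✓ → 550
ship_id=107: ✗
ship_id=108: ✓ → 430
ship_id=109: ✓ → 464
ship_id=110: ✗
ship_id=111: ✓ → 831
fedex_sum = 264 + 28 + 550 + 430 + 464 + 831 = 2567
—
[a_sum: zone IN ('A', 'D') AND carrier = 'DHL']
ship_id=100: ✗
ship_id=101: ✓ → 264
ship_id=102: ✗
ship_id=103: ✗
ship_id=104: ✗
ship_id=105: ✗
ship_id=106: ✗
ship_id=107: ✗
ship_id=108: ✗
ship_id=109: ✗
ship_id=110: ✗
ship_id=111: ✓ → 831
a_sum = 264 + 831 = 1095
—
[fragile_sum: fragile >= 0 OR days BETWEEN 5 AND 14]
ship_id=100: ✓ → 736
ship_id=101: ✓ → 264
ship_id=102: ✓ → 28
ship_id=103: ✓ → 133
ship_id=104: ✓ → 825
ship_id=105: ✓ → 359
ship_id=106: ✓ → 550
ship_id=107: ✓ → 516
ship_id=108: ✓ → 430
ship_id=109: ✓ → 464
ship_id=110: ✓ → 617
ship_id=111: ✓ → 831
fragile_sum = 736 + 264 + 28 + 133 + 825 + 359 + 550 + 516 + 430 + 464 + 617 + 831 = 5753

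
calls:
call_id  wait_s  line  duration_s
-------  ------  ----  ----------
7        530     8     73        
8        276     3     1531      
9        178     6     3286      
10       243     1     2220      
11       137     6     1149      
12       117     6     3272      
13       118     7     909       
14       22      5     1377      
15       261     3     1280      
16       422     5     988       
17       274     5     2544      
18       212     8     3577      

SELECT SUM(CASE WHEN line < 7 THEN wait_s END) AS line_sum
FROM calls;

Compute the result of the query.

call_id=7: ✗
call_id=8: ✓ → 276
call_id=9: ✓ → 178
call_id=10: ✓ → 243
call_id=11: ✓ → 137
call_id=12: ✓ → 117
call_id=13: ✗
call_id=14: ✓ → 22
call_id=15: ✓ → 261
call_id=16: ✓ → 422
call_id=17: ✓ → 274
call_id=18: ✗
line_sum = 276 + 178 + 243 + 137 + 117 + 22 + 261 + 422 + 274 = 1930

1930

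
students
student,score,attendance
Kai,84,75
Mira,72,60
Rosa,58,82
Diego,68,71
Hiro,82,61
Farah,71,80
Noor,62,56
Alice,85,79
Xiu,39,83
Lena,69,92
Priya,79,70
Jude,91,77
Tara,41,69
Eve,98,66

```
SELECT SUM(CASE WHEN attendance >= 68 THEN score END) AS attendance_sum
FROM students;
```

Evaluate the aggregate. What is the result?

student=Kai: ✓ → 84
student=Mira: ✗
student=Rosa: ✓ → 58
student=Diego: ✓ → 68
student=Hiro: ✗
student=Farah: ✓ → 71
student=Noor: ✗
student=Alice: ✓ → 85
student=Xiu: ✓ → 39
student=Lena: ✓ → 69
student=Priya: ✓ → 79
student=Jude: ✓ → 91
student=Tara: ✓ → 41
student=Eve: ✗
attendance_sum = 84 + 58 + 68 + 71 + 85 + 39 + 69 + 79 + 91 + 41 = 685

685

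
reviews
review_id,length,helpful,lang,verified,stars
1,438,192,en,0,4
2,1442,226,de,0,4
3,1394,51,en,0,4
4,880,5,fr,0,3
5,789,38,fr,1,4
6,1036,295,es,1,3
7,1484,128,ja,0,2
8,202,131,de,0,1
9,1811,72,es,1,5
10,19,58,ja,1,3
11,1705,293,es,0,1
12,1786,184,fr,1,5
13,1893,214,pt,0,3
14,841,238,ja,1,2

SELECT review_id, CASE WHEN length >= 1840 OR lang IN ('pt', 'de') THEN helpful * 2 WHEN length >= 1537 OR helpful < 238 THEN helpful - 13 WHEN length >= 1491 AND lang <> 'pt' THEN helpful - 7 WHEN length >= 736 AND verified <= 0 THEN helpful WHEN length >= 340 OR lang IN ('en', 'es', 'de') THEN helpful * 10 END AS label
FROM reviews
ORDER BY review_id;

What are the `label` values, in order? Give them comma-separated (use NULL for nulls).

179, 452, 38, -8, 25, 2950, 115, 262, 59, 45, 280, 171, 428, 2380

review_id=1: length >= 1537 OR helpful < 238 → 179
review_id=2: length >= 1840 OR lang IN ('pt', 'de') → 452
review_id=3: length >= 1537 OR helpful < 238 → 38
review_id=4: length >= 1537 OR helpful < 238 → -8
review_id=5: length >= 1537 OR helpful < 238 → 25
review_id=6: length >= 340 OR lang IN ('en', 'es', 'de') → 2950
review_id=7: length >= 1537 OR helpful < 238 → 115
review_id=8: length >= 1840 OR lang IN ('pt', 'de') → 262
review_id=9: length >= 1537 OR helpful < 238 → 59
review_id=10: length >= 1537 OR helpful < 238 → 45
review_id=11: length >= 1537 OR helpful < 238 → 280
review_id=12: length >= 1537 OR helpful < 238 → 171
review_id=13: length >= 1840 OR lang IN ('pt', 'de') → 428
review_id=14: length >= 340 OR lang IN ('en', 'es', 'de') → 2380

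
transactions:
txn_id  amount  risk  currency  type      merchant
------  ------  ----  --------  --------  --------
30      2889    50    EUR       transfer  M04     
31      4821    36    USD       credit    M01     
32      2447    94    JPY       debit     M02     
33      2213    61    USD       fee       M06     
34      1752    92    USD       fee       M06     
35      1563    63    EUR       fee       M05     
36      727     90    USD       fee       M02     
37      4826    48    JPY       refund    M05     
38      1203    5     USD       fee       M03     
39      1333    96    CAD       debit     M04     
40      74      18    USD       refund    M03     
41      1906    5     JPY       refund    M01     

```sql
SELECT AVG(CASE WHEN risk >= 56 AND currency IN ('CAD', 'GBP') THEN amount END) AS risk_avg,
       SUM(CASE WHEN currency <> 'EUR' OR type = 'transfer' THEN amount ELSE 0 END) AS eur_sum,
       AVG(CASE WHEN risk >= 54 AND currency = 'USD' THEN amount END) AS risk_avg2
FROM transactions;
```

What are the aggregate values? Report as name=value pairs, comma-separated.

[risk_avg: risk >= 56 AND currency IN ('CAD', 'GBP')]
txn_id=30: ✗
txn_id=31: ✗
txn_id=32: ✗
txn_id=33: ✗
txn_id=34: ✗
txn_id=35: ✗
txn_id=36: ✗
txn_id=37: ✗
txn_id=38: ✗
txn_id=39: ✓ → 1333
txn_id=40: ✗
txn_id=41: ✗
risk_avg = 1333
—
[eur_sum: currency <> 'EUR' OR type = 'transfer']
txn_id=30: ✓ → 2889
txn_id=31: ✓ → 4821
txn_id=32: ✓ → 2447
txn_id=33: ✓ → 2213
txn_id=34: ✓ → 1752
txn_id=35: ✗
txn_id=36: ✓ → 727
txn_id=37: ✓ → 4826
txn_id=38: ✓ → 1203
txn_id=39: ✓ → 1333
txn_id=40: ✓ → 74
txn_id=41: ✓ → 1906
eur_sum = 2889 + 4821 + 2447 + 2213 + 1752 + 727 + 4826 + 1203 + 1333 + 74 + 1906 = 24191
—
[risk_avg2: risk >= 54 AND currency = 'USD']
txn_id=30: ✗
txn_id=31: ✗
txn_id=32: ✗
txn_id=33: ✓ → 2213
txn_id=34: ✓ → 1752
txn_id=35: ✗
txn_id=36: ✓ → 727
txn_id=37: ✗
txn_id=38: ✗
txn_id=39: ✗
txn_id=40: ✗
txn_id=41: ✗
risk_avg2 = (2213 + 1752 + 727) / 3 = 1564

risk_avg=1333, eur_sum=24191, risk_avg2=1564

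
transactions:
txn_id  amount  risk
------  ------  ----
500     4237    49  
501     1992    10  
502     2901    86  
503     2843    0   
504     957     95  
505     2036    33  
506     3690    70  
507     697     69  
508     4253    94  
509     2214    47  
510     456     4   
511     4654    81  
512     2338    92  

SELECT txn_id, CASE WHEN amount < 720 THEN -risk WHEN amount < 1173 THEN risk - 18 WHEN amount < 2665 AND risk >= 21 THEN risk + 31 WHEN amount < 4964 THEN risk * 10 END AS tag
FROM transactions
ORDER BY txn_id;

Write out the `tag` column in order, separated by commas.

490, 100, 860, 0, 77, 64, 700, -69, 940, 78, -4, 810, 123

txn_id=500: amount < 4964 → 490
txn_id=501: amount < 4964 → 100
txn_id=502: amount < 4964 → 860
txn_id=503: amount < 4964 → 0
txn_id=504: amount < 1173 → 77
txn_id=505: amount < 2665 AND risk >= 21 → 64
txn_id=506: amount < 4964 → 700
txn_id=507: amount < 720 → -69
txn_id=508: amount < 4964 → 940
txn_id=509: amount < 2665 AND risk >= 21 → 78
txn_id=510: amount < 720 → -4
txn_id=511: amount < 4964 → 810
txn_id=512: amount < 2665 AND risk >= 21 → 123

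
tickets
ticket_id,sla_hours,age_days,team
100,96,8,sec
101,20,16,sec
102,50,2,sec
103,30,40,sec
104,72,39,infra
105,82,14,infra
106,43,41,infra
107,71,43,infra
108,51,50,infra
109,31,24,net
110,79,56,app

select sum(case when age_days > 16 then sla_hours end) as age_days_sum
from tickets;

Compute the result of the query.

377

ticket_id=100: ✗
ticket_id=101: ✗
ticket_id=102: ✗
ticket_id=103: ✓ → 30
ticket_id=104: ✓ → 72
ticket_id=105: ✗
ticket_id=106: ✓ → 43
ticket_id=107: ✓ → 71
ticket_id=108: ✓ → 51
ticket_id=109: ✓ → 31
ticket_id=110: ✓ → 79
age_days_sum = 30 + 72 + 43 + 71 + 51 + 31 + 79 = 377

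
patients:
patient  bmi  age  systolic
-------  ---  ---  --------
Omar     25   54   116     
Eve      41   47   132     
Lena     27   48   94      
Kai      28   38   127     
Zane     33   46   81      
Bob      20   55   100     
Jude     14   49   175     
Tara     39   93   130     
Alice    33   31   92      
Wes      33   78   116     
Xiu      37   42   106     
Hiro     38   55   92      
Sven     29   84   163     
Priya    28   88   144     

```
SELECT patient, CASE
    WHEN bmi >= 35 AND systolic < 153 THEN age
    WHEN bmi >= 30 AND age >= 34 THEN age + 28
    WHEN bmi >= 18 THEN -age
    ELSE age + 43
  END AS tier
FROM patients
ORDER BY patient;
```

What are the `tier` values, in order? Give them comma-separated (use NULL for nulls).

patient=Alice: bmi >= 18 → -31
patient=Bob: bmi >= 18 → -55
patient=Eve: bmi >= 35 AND systolic < 153 → 47
patient=Hiro: bmi >= 35 AND systolic < 153 → 55
patient=Jude: ELSE → 92
patient=Kai: bmi >= 18 → -38
patient=Lena: bmi >= 18 → -48
patient=Omar: bmi >= 18 → -54
patient=Priya: bmi >= 18 → -88
patient=Sven: bmi >= 18 → -84
patient=Tara: bmi >= 35 AND systolic < 153 → 93
patient=Wes: bmi >= 30 AND age >= 34 → 106
patient=Xiu: bmi >= 35 AND systolic < 153 → 42
patient=Zane: bmi >= 30 AND age >= 34 → 74

-31, -55, 47, 55, 92, -38, -48, -54, -88, -84, 93, 106, 42, 74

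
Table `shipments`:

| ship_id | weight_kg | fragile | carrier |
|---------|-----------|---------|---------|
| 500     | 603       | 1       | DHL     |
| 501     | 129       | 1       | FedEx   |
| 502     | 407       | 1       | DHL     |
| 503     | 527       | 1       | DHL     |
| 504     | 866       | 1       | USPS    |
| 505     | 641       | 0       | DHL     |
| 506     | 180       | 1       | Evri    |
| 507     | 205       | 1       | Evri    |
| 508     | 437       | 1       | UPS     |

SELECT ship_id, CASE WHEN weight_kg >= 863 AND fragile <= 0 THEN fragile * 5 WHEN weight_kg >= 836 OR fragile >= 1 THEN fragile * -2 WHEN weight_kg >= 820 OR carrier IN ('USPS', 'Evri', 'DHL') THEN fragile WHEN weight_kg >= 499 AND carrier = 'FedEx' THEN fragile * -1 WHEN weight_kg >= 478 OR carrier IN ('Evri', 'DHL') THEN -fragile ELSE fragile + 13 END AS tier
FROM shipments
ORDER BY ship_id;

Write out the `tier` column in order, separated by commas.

ship_id=500: weight_kg >= 836 OR fragile >= 1 → -2
ship_id=501: weight_kg >= 836 OR fragile >= 1 → -2
ship_id=502: weight_kg >= 836 OR fragile >= 1 → -2
ship_id=503: weight_kg >= 836 OR fragile >= 1 → -2
ship_id=504: weight_kg >= 836 OR fragile >= 1 → -2
ship_id=505: weight_kg >= 820 OR carrier IN ('USPS', 'Evri', 'DHL') → 0
ship_id=506: weight_kg >= 836 OR fragile >= 1 → -2
ship_id=507: weight_kg >= 836 OR fragile >= 1 → -2
ship_id=508: weight_kg >= 836 OR fragile >= 1 → -2

-2, -2, -2, -2, -2, 0, -2, -2, -2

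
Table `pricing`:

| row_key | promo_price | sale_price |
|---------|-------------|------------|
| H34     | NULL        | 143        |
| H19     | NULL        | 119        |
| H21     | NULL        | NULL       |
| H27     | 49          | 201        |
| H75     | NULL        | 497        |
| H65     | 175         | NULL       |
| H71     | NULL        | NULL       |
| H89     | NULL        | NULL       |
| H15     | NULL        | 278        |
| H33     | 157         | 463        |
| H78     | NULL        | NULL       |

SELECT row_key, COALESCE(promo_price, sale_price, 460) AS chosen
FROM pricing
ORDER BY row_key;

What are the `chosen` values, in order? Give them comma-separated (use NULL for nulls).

row_key=H15: promo_price=NULL, sale_price=278 → 278
row_key=H19: promo_price=NULL, sale_price=119 → 119
row_key=H21: promo_price=NULL, sale_price=NULL, → literal 460 → 460
row_key=H27: promo_price=49 → 49
row_key=H33: promo_price=157 → 157
row_key=H34: promo_price=NULL, sale_price=143 → 143
row_key=H65: promo_price=175 → 175
row_key=H71: promo_price=NULL, sale_price=NULL, → literal 460 → 460
row_key=H75: promo_price=NULL, sale_price=497 → 497
row_key=H78: promo_price=NULL, sale_price=NULL, → literal 460 → 460
row_key=H89: promo_price=NULL, sale_price=NULL, → literal 460 → 460

278, 119, 460, 49, 157, 143, 175, 460, 497, 460, 460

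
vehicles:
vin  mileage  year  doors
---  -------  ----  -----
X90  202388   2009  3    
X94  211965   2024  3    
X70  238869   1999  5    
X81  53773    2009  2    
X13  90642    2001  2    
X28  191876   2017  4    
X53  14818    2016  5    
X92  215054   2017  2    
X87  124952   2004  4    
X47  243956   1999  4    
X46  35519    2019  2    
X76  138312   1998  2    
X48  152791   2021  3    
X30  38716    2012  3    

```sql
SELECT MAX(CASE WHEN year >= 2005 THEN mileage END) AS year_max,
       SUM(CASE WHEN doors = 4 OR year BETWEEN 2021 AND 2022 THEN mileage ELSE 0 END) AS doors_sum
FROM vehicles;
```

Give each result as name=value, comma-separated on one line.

[year_max: year >= 2005]
vin=X90: ✓ → 202388
vin=X94: ✓ → 211965
vin=X70: ✗
vin=X81: ✓ → 53773
vin=X13: ✗
vin=X28: ✓ → 191876
vin=X53: ✓ → 14818
vin=X92: ✓ → 215054
vin=X87: ✗
vin=X47: ✗
vin=X46: ✓ → 35519
vin=X76: ✗
vin=X48: ✓ → 152791
vin=X30: ✓ → 38716
year_max = MAX(202388, 211965, 53773, 191876, 14818, 215054, 35519, 152791, 38716) = 215054
—
[doors_sum: doors = 4 OR year BETWEEN 2021 AND 2022]
vin=X90: ✗
vin=X94: ✗
vin=X70: ✗
vin=X81: ✗
vin=X13: ✗
vin=X28: ✓ → 191876
vin=X53: ✗
vin=X92: ✗
vin=X87: ✓ → 124952
vin=X47: ✓ → 243956
vin=X46: ✗
vin=X76: ✗
vin=X48: ✓ → 152791
vin=X30: ✗
doors_sum = 191876 + 124952 + 243956 + 152791 = 713575

year_max=215054, doors_sum=713575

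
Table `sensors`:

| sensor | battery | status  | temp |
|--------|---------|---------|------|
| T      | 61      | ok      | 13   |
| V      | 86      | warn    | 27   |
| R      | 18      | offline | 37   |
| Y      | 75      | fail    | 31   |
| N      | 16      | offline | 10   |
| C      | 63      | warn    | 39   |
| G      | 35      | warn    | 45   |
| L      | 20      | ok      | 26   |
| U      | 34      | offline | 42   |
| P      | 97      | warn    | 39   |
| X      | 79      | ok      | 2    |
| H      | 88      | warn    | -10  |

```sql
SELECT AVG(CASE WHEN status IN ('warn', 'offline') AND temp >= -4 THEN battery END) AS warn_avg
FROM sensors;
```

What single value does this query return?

49.8571428571

sensor=T: ✗
sensor=V: ✓ → 86
sensor=R: ✓ → 18
sensor=Y: ✗
sensor=N: ✓ → 16
sensor=C: ✓ → 63
sensor=G: ✓ → 35
sensor=L: ✗
sensor=U: ✓ → 34
sensor=P: ✓ → 97
sensor=X: ✗
sensor=H: ✗
warn_avg = (86 + 18 + 16 + 63 + 35 + 34 + 97) / 7 = 49.8571428571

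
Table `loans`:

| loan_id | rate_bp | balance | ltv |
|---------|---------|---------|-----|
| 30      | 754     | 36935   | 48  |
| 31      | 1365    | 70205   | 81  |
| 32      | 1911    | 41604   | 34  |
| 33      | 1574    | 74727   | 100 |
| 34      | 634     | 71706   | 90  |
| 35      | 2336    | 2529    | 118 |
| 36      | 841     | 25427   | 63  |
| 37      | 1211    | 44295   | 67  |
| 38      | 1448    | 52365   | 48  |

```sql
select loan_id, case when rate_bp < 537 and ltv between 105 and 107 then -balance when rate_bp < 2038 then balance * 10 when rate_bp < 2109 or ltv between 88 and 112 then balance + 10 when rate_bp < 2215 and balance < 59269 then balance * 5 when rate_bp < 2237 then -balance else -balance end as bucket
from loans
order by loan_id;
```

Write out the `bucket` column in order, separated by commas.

369350, 702050, 416040, 747270, 717060, -2529, 254270, 442950, 523650

loan_id=30: rate_bp < 2038 → 369350
loan_id=31: rate_bp < 2038 → 702050
loan_id=32: rate_bp < 2038 → 416040
loan_id=33: rate_bp < 2038 → 747270
loan_id=34: rate_bp < 2038 → 717060
loan_id=35: ELSE → -2529
loan_id=36: rate_bp < 2038 → 254270
loan_id=37: rate_bp < 2038 → 442950
loan_id=38: rate_bp < 2038 → 523650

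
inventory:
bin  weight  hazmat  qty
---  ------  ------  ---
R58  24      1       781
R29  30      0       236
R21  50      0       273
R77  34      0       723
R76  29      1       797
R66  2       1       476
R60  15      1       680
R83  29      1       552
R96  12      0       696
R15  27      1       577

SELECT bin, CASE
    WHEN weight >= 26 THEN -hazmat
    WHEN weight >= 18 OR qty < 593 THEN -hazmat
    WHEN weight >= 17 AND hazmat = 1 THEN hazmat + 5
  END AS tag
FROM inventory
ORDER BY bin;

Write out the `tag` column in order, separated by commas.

-1, 0, 0, -1, NULL, -1, -1, 0, -1, NULL

bin=R15: weight >= 26 → -1
bin=R21: weight >= 26 → 0
bin=R29: weight >= 26 → 0
bin=R58: weight >= 18 OR qty < 593 → -1
bin=R60: (no match → NULL) → NULL
bin=R66: weight >= 18 OR qty < 593 → -1
bin=R76: weight >= 26 → -1
bin=R77: weight >= 26 → 0
bin=R83: weight >= 26 → -1
bin=R96: (no match → NULL) → NULL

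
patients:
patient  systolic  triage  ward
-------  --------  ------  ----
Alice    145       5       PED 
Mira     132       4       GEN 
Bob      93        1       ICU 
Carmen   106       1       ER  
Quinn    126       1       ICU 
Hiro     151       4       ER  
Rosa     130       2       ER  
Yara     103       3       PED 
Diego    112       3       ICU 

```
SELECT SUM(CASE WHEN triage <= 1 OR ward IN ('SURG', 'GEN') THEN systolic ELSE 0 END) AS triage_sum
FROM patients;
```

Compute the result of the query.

457

patient=Alice: ✗
patient=Mira: ✓ → 132
patient=Bob: ✓ → 93
patient=Carmen: ✓ → 106
patient=Quinn: ✓ → 126
patient=Hiro: ✗
patient=Rosa: ✗
patient=Yara: ✗
patient=Diego: ✗
triage_sum = 132 + 93 + 106 + 126 = 457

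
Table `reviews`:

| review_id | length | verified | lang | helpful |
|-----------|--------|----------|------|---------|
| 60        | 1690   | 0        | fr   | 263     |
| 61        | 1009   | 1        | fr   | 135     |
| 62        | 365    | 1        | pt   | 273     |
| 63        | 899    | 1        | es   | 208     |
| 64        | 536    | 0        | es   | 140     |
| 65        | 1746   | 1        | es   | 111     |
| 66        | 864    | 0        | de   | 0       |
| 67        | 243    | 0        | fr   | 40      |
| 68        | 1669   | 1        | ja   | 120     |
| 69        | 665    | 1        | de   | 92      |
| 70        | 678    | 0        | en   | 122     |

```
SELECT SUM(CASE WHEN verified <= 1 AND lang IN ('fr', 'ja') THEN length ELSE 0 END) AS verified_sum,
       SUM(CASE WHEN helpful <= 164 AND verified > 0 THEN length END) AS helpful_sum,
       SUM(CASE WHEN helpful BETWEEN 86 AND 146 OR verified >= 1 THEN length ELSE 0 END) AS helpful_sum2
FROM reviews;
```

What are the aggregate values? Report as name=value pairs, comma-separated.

verified_sum=4611, helpful_sum=5089, helpful_sum2=7567

[verified_sum: verified <= 1 AND lang IN ('fr', 'ja')]
review_id=60: ✓ → 1690
review_id=61: ✓ → 1009
review_id=62: ✗
review_id=63: ✗
review_id=64: ✗
review_id=65: ✗
review_id=66: ✗
review_id=67: ✓ → 243
review_id=68: ✓ → 1669
review_id=69: ✗
review_id=70: ✗
verified_sum = 1690 + 1009 + 243 + 1669 = 4611
—
[helpful_sum: helpful <= 164 AND verified > 0]
review_id=60: ✗
review_id=61: ✓ → 1009
review_id=62: ✗
review_id=63: ✗
review_id=64: ✗
review_id=65: ✓ → 1746
review_id=66: ✗
review_id=67: ✗
review_id=68: ✓ → 1669
review_id=69: ✓ → 665
review_id=70: ✗
helpful_sum = 1009 + 1746 + 1669 + 665 = 5089
—
[helpful_sum2: helpful BETWEEN 86 AND 146 OR verified >= 1]
review_id=60: ✗
review_id=61: ✓ → 1009
review_id=62: ✓ → 365
review_id=63: ✓ → 899
review_id=64: ✓ → 536
review_id=65: ✓ → 1746
review_id=66: ✗
review_id=67: ✗
review_id=68: ✓ → 1669
review_id=69: ✓ → 665
review_id=70: ✓ → 678
helpful_sum2 = 1009 + 365 + 899 + 536 + 1746 + 1669 + 665 + 678 = 7567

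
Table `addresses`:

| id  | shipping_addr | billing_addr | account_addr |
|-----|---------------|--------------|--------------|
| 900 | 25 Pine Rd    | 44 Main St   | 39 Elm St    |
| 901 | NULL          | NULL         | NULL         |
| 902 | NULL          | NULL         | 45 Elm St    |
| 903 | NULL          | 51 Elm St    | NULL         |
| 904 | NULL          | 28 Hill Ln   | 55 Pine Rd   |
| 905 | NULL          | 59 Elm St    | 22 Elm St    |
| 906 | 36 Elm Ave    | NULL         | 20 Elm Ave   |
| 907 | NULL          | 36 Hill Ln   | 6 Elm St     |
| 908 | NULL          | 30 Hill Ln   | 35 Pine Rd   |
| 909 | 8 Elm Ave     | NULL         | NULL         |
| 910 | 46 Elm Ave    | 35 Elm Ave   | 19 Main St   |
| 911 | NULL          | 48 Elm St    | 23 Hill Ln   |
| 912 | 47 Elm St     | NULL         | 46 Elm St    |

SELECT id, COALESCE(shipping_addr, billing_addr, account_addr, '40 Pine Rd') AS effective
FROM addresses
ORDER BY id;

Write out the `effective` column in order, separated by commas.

id=900: shipping_addr=25 Pine Rd → 25 Pine Rd
id=901: shipping_addr=NULL, billing_addr=NULL, account_addr=NULL, → literal 40 Pine Rd → 40 Pine Rd
id=902: shipping_addr=NULL, billing_addr=NULL, account_addr=45 Elm St → 45 Elm St
id=903: shipping_addr=NULL, billing_addr=51 Elm St → 51 Elm St
id=904: shipping_addr=NULL, billing_addr=28 Hill Ln → 28 Hill Ln
id=905: shipping_addr=NULL, billing_addr=59 Elm St → 59 Elm St
id=906: shipping_addr=36 Elm Ave → 36 Elm Ave
id=907: shipping_addr=NULL, billing_addr=36 Hill Ln → 36 Hill Ln
id=908: shipping_addr=NULL, billing_addr=30 Hill Ln → 30 Hill Ln
id=909: shipping_addr=8 Elm Ave → 8 Elm Ave
id=910: shipping_addr=46 Elm Ave → 46 Elm Ave
id=911: shipping_addr=NULL, billing_addr=48 Elm St → 48 Elm St
id=912: shipping_addr=47 Elm St → 47 Elm St

25 Pine Rd, 40 Pine Rd, 45 Elm St, 51 Elm St, 28 Hill Ln, 59 Elm St, 36 Elm Ave, 36 Hill Ln, 30 Hill Ln, 8 Elm Ave, 46 Elm Ave, 48 Elm St, 47 Elm St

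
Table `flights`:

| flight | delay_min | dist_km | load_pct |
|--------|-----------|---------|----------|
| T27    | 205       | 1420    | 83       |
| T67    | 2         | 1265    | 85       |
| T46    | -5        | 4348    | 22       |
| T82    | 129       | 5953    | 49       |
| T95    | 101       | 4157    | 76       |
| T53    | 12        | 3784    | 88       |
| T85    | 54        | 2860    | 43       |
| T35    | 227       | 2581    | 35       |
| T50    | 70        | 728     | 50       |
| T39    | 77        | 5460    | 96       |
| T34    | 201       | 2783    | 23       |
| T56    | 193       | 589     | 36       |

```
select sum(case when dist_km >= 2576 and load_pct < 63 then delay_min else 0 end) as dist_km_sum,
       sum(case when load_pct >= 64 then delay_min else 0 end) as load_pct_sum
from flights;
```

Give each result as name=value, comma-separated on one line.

dist_km_sum=606, load_pct_sum=397

[dist_km_sum: dist_km >= 2576 and load_pct < 63]
flight=T27: ✗
flight=T67: ✗
flight=T46: ✓ → -5
flight=T82: ✓ → 129
flight=T95: ✗
flight=T53: ✗
flight=T85: ✓ → 54
flight=T35: ✓ → 227
flight=T50: ✗
flight=T39: ✗
flight=T34: ✓ → 201
flight=T56: ✗
dist_km_sum = -5 + 129 + 54 + 227 + 201 = 606
—
[load_pct_sum: load_pct >= 64]
flight=T27: ✓ → 205
flight=T67: ✓ → 2
flight=T46: ✗
flight=T82: ✗
flight=T95: ✓ → 101
flight=T53: ✓ → 12
flight=T85: ✗
flight=T35: ✗
flight=T50: ✗
flight=T39: ✓ → 77
flight=T34: ✗
flight=T56: ✗
load_pct_sum = 205 + 2 + 101 + 12 + 77 = 397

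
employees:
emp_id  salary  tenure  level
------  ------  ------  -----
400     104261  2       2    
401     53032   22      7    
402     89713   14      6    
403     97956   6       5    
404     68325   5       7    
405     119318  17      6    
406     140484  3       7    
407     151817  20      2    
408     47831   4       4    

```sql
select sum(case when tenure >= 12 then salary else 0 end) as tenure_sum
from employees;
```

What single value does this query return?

emp_id=400: ✗
emp_id=401: ✓ → 53032
emp_id=402: ✓ → 89713
emp_id=403: ✗
emp_id=404: ✗
emp_id=405: ✓ → 119318
emp_id=406: ✗
emp_id=407: ✓ → 151817
emp_id=408: ✗
tenure_sum = 53032 + 89713 + 119318 + 151817 = 413880

413880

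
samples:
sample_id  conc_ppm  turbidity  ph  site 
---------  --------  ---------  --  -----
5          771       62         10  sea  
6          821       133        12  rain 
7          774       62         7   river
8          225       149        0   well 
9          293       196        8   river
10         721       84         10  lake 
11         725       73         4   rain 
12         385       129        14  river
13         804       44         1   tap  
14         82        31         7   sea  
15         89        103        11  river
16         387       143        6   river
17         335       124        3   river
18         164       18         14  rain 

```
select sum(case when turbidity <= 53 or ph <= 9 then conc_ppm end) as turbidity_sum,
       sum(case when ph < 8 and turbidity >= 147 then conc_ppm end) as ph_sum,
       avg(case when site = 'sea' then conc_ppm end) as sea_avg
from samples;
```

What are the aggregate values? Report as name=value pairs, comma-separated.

[turbidity_sum: turbidity <= 53 or ph <= 9]
sample_id=5: ✗
sample_id=6: ✗
sample_id=7: ✓ → 774
sample_id=8: ✓ → 225
sample_id=9: ✓ → 293
sample_id=10: ✗
sample_id=11: ✓ → 725
sample_id=12: ✗
sample_id=13: ✓ → 804
sample_id=14: ✓ → 82
sample_id=15: ✗
sample_id=16: ✓ → 387
sample_id=17: ✓ → 335
sample_id=18: ✓ → 164
turbidity_sum = 774 + 225 + 293 + 725 + 804 + 82 + 387 + 335 + 164 = 3789
—
[ph_sum: ph < 8 and turbidity >= 147]
sample_id=5: ✗
sample_id=6: ✗
sample_id=7: ✗
sample_id=8: ✓ → 225
sample_id=9: ✗
sample_id=10: ✗
sample_id=11: ✗
sample_id=12: ✗
sample_id=13: ✗
sample_id=14: ✗
sample_id=15: ✗
sample_id=16: ✗
sample_id=17: ✗
sample_id=18: ✗
ph_sum = 225
—
[sea_avg: site = 'sea']
sample_id=5: ✓ → 771
sample_id=6: ✗
sample_id=7: ✗
sample_id=8: ✗
sample_id=9: ✗
sample_id=10: ✗
sample_id=11: ✗
sample_id=12: ✗
sample_id=13: ✗
sample_id=14: ✓ → 82
sample_id=15: ✗
sample_id=16: ✗
sample_id=17: ✗
sample_id=18: ✗
sea_avg = (771 + 82) / 2 = 426.5

turbidity_sum=3789, ph_sum=225, sea_avg=426.5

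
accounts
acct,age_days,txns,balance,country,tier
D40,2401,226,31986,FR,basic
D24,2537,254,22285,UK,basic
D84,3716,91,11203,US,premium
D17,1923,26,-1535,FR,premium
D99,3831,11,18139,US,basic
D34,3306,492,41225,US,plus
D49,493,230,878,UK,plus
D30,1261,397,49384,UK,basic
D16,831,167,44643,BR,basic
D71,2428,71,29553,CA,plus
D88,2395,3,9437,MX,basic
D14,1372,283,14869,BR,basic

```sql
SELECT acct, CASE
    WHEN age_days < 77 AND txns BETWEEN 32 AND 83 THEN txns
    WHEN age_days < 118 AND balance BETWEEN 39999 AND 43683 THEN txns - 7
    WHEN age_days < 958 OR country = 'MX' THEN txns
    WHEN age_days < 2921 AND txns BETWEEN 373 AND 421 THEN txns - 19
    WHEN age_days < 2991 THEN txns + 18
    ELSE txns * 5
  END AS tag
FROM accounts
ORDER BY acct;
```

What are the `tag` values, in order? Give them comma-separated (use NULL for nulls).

301, 167, 44, 272, 378, 2460, 244, 230, 89, 455, 3, 55

acct=D14: age_days < 2991 → 301
acct=D16: age_days < 958 OR country = 'MX' → 167
acct=D17: age_days < 2991 → 44
acct=D24: age_days < 2991 → 272
acct=D30: age_days < 2921 AND txns BETWEEN 373 AND 421 → 378
acct=D34: ELSE → 2460
acct=D40: age_days < 2991 → 244
acct=D49: age_days < 958 OR country = 'MX' → 230
acct=D71: age_days < 2991 → 89
acct=D84: ELSE → 455
acct=D88: age_days < 958 OR country = 'MX' → 3
acct=D99: ELSE → 55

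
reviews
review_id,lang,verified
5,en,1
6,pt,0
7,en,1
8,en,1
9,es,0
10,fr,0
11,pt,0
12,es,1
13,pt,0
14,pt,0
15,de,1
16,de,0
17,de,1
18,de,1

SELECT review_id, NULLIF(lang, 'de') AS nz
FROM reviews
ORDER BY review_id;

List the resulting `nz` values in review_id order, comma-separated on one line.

en, pt, en, en, es, fr, pt, es, pt, pt, NULL, NULL, NULL, NULL

review_id=5: lang=en vs de: differ → en
review_id=6: lang=pt vs de: differ → pt
review_id=7: lang=en vs de: differ → en
review_id=8: lang=en vs de: differ → en
review_id=9: lang=es vs de: differ → es
review_id=10: lang=fr vs de: differ → fr
review_id=11: lang=pt vs de: differ → pt
review_id=12: lang=es vs de: differ → es
review_id=13: lang=pt vs de: differ → pt
review_id=14: lang=pt vs de: differ → pt
review_id=15: lang=de vs de: equal → NULL
review_id=16: lang=de vs de: equal → NULL
review_id=17: lang=de vs de: equal → NULL
review_id=18: lang=de vs de: equal → NULL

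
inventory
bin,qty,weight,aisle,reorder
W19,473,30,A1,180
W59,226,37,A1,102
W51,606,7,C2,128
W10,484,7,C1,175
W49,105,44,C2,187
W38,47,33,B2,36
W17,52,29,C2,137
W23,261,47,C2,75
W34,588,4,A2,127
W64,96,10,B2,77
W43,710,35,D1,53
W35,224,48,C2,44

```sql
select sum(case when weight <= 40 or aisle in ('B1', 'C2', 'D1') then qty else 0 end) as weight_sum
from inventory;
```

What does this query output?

bin=W19: ✓ → 473
bin=W59: ✓ → 226
bin=W51: ✓ → 606
bin=W10: ✓ → 484
bin=W49: ✓ → 105
bin=W38: ✓ → 47
bin=W17: ✓ → 52
bin=W23: ✓ → 261
bin=W34: ✓ → 588
bin=W64: ✓ → 96
bin=W43: ✓ → 710
bin=W35: ✓ → 224
weight_sum = 473 + 226 + 606 + 484 + 105 + 47 + 52 + 261 + 588 + 96 + 710 + 224 = 3872

3872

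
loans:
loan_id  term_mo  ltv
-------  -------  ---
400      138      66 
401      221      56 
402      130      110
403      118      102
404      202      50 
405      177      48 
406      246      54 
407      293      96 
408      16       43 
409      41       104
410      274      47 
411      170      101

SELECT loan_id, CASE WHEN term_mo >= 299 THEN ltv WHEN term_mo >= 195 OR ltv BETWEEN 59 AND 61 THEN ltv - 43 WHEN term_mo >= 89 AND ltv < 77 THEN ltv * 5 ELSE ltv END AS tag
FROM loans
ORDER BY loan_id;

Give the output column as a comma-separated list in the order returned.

loan_id=400: term_mo >= 89 AND ltv < 77 → 330
loan_id=401: term_mo >= 195 OR ltv BETWEEN 59 AND 61 → 13
loan_id=402: ELSE → 110
loan_id=403: ELSE → 102
loan_id=404: term_mo >= 195 OR ltv BETWEEN 59 AND 61 → 7
loan_id=405: term_mo >= 89 AND ltv < 77 → 240
loan_id=406: term_mo >= 195 OR ltv BETWEEN 59 AND 61 → 11
loan_id=407: term_mo >= 195 OR ltv BETWEEN 59 AND 61 → 53
loan_id=408: ELSE → 43
loan_id=409: ELSE → 104
loan_id=410: term_mo >= 195 OR ltv BETWEEN 59 AND 61 → 4
loan_id=411: ELSE → 101

330, 13, 110, 102, 7, 240, 11, 53, 43, 104, 4, 101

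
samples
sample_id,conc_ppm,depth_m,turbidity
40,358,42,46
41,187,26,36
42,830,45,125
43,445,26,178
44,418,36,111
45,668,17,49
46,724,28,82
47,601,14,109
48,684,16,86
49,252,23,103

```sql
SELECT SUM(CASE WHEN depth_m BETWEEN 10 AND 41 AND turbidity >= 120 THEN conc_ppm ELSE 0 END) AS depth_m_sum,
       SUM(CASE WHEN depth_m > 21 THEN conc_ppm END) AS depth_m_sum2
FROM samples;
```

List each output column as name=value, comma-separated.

depth_m_sum=445, depth_m_sum2=3214

[depth_m_sum: depth_m BETWEEN 10 AND 41 AND turbidity >= 120]
sample_id=40: ✗
sample_id=41: ✗
sample_id=42: ✗
sample_id=43: ✓ → 445
sample_id=44: ✗
sample_id=45: ✗
sample_id=46: ✗
sample_id=47: ✗
sample_id=48: ✗
sample_id=49: ✗
depth_m_sum = 445
—
[depth_m_sum2: depth_m > 21]
sample_id=40: ✓ → 358
sample_id=41: ✓ → 187
sample_id=42: ✓ → 830
sample_id=43: ✓ → 445
sample_id=44: ✓ → 418
sample_id=45: ✗
sample_id=46: ✓ → 724
sample_id=47: ✗
sample_id=48: ✗
sample_id=49: ✓ → 252
depth_m_sum2 = 358 + 187 + 830 + 445 + 418 + 724 + 252 = 3214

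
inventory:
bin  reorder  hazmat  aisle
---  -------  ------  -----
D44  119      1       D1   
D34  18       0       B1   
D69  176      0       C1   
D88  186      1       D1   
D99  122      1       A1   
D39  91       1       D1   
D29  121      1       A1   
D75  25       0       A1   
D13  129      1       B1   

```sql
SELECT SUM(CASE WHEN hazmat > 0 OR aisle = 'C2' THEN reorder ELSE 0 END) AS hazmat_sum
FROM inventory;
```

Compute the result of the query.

768

bin=D44: ✓ → 119
bin=D34: ✗
bin=D69: ✗
bin=D88: ✓ → 186
bin=D99: ✓ → 122
bin=D39: ✓ → 91
bin=D29: ✓ → 121
bin=D75: ✗
bin=D13: ✓ → 129
hazmat_sum = 119 + 186 + 122 + 91 + 121 + 129 = 768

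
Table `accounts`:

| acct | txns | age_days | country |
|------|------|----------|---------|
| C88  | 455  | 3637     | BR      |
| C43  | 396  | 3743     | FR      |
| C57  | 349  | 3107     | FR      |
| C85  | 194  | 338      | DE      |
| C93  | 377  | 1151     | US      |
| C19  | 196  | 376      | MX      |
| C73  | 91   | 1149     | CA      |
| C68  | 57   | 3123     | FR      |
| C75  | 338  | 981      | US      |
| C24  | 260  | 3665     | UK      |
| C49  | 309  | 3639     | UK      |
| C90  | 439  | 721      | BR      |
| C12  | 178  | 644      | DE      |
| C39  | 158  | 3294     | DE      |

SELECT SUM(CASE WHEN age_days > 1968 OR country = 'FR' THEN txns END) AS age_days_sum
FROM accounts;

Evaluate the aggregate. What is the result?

1984

acct=C88: ✓ → 455
acct=C43: ✓ → 396
acct=C57: ✓ → 349
acct=C85: ✗
acct=C93: ✗
acct=C19: ✗
acct=C73: ✗
acct=C68: ✓ → 57
acct=C75: ✗
acct=C24: ✓ → 260
acct=C49: ✓ → 309
acct=C90: ✗
acct=C12: ✗
acct=C39: ✓ → 158
age_days_sum = 455 + 396 + 349 + 57 + 260 + 309 + 158 = 1984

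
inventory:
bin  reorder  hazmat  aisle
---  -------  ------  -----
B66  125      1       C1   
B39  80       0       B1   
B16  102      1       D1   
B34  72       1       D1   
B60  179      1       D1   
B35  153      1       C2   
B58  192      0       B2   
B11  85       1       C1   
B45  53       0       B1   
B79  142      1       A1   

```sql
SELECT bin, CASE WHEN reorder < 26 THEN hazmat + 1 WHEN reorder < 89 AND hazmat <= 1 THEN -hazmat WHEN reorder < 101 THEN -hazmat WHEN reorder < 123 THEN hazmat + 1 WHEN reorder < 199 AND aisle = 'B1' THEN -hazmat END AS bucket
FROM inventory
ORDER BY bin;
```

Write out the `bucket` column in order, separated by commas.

bin=B11: reorder < 89 AND hazmat <= 1 → -1
bin=B16: reorder < 123 → 2
bin=B34: reorder < 89 AND hazmat <= 1 → -1
bin=B35: (no match → NULL) → NULL
bin=B39: reorder < 89 AND hazmat <= 1 → 0
bin=B45: reorder < 89 AND hazmat <= 1 → 0
bin=B58: (no match → NULL) → NULL
bin=B60: (no match → NULL) → NULL
bin=B66: (no match → NULL) → NULL
bin=B79: (no match → NULL) → NULL

-1, 2, -1, NULL, 0, 0, NULL, NULL, NULL, NULL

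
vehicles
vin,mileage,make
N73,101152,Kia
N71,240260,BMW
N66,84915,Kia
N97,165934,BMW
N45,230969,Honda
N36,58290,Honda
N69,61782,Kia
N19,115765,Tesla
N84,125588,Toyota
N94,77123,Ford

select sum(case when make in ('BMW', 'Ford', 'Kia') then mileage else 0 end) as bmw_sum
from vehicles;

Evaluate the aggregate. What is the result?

vin=N73: ✓ → 101152
vin=N71: ✓ → 240260
vin=N66: ✓ → 84915
vin=N97: ✓ → 165934
vin=N45: ✗
vin=N36: ✗
vin=N69: ✓ → 61782
vin=N19: ✗
vin=N84: ✗
vin=N94: ✓ → 77123
bmw_sum = 101152 + 240260 + 84915 + 165934 + 61782 + 77123 = 731166

731166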